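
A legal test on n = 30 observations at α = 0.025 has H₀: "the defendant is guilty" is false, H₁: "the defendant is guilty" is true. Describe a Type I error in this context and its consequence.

Type I error: rejecting H₀ when it is true — concluding that the defendant is guilty when in fact it is not. Consequence: convicting an innocent person.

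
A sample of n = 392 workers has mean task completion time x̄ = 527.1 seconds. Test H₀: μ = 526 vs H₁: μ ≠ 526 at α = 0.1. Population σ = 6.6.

z = (x̄ - μ₀)/(σ/√n) = (527.1 - 526)/(6.6/√392) = 3.3. Critical value: ±1.645. Since |3.3| > 1.645, Reject H₀.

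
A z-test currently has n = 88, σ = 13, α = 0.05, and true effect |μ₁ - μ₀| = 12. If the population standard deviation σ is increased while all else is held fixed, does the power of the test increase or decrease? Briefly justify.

Power decreases: a larger σ inflates the standard error σ/√n, pulling the sampling distribution under H₁ back toward the critical value.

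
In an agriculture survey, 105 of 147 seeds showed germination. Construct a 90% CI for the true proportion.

p̂ = 0.714. CI = p̂ ± z*√(p̂(1-p̂)/n) = (0.653, 0.776)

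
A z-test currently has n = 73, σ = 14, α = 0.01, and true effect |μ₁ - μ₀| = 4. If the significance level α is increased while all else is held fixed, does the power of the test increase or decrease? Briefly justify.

Power increases: a larger α lowers the critical value, so more of the H₁ sampling distribution falls in the rejection region.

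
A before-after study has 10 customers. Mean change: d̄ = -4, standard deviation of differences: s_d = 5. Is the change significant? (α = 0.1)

t = d̄/(s_d/√n) = -4/(5/√10) = -2.53. df = 9, critical t = ±1.833. Reject H₀.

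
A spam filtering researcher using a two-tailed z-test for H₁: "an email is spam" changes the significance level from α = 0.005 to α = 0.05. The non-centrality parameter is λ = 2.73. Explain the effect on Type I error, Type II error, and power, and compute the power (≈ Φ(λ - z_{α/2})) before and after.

Increasing α from 0.005 to 0.05:
• Type I error rate increases (α is the Type I rate by definition).
• Critical value moves from z_{α/2} = 2.807 to 1.96, so power = Φ(λ - z_{α/2}) goes from Φ(2.73 - 2.807) = 0.469 to Φ(2.73 - 1.96) = 0.779.
• Type II error rate β = 1 - power therefore decreases (0.531 → 0.221).
Appropriate when false negatives are costly — here, a spam email lands in the inbox.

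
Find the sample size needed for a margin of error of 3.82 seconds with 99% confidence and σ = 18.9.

n = (z*σ/E)² = (2.576×18.9/3.82)² = 162.4 → n = 163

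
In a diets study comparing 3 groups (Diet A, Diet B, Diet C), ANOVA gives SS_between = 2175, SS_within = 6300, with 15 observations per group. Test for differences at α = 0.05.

df_between = 2, df_within = 42. F = MS_between/MS_within = 1087.5/150.0 = 7.25. F_crit ≈ 3.22. Reject H₀. At least one mean differs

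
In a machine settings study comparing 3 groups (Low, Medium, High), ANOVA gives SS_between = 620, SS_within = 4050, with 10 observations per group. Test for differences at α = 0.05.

df_between = 2, df_within = 27. F = MS_between/MS_within = 310.0/150.0 = 2.067. F_crit ≈ 3.354. Fail to reject H₀.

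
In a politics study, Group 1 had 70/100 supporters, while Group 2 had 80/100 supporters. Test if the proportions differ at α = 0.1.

p̂₁ = 0.7, p̂₂ = 0.8, pooled p̂ = 0.75. z = -1.633. Critical: ±1.645. Fail to reject H₀.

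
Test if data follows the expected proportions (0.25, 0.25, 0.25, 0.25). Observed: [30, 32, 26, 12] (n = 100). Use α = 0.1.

Expected: [25.0, 25.0, 25.0, 25.0]. χ² = 9.76. df = 3, critical = 6.251. Reject H₀.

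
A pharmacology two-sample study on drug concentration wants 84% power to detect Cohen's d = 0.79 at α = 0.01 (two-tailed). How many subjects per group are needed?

z_{α/2} = 2.576, z_β = Φ⁻¹(0.84) = 0.994. For medium effect (d = 0.79): n per group = 2(z_{α/2} + z_β)²/d² = 2(2.576 + 0.994)²/0.79² = 40.8 → 41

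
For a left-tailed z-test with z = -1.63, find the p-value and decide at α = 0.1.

p = P(Z < -1.63) = Φ(-1.63) ≈ 0.0516. Since p < 0.1, reject H₀ (significant) at α = 0.1.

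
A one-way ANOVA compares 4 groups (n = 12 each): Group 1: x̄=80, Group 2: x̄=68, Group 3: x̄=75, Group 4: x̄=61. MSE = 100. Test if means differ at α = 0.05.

Grand mean = 71.0. SS_between = 2472.0, MS_between = 824.0. F = 8.24, F_crit ≈ 2.816. Reject H₀.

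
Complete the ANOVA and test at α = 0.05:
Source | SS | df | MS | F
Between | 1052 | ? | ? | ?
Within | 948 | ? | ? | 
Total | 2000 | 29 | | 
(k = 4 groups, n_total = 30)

df_between = 3, df_within = 26. MS_between = 350.67, MS_within = 36.46. F = 9.617, F_crit ≈ 2.975. Reject H₀.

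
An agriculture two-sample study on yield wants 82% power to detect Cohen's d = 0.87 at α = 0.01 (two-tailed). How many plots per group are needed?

z_{α/2} = 2.576, z_β = Φ⁻¹(0.82) = 0.915. For large effect (d = 0.87): n per group = 2(z_{α/2} + z_β)²/d² = 2(2.576 + 0.915)²/0.87² = 32.2 → 33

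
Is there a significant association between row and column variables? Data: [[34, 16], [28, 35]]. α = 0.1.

χ² = 6.246. df = 1, critical = 2.706. Reject H₀. Variables are dependent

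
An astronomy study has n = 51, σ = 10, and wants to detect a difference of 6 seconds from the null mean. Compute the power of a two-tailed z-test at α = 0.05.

SE = σ/√n = 10/√51 = 1.4. Non-centrality λ = d/SE = 6/1.4 = 4.285. Power ≈ Φ(λ - z_{α/2}) = Φ(4.285 - 1.96) = Φ(2.325) = 0.99.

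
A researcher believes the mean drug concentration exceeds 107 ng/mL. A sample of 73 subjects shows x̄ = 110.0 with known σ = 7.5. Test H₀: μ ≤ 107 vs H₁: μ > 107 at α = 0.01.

z = 3.418. Critical value: 2.33. Reject H₀.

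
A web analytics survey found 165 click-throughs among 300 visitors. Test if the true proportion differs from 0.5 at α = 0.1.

p̂ = 0.55, p₀ = 0.5. z = (p̂ - p₀)/√(p₀(1-p₀)/n) = 1.732. Critical: ±1.645. Reject H₀.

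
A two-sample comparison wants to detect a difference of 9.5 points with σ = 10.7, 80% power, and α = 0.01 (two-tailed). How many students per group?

n per group = 2(z_α/2 + z_β)²σ²/d² = 2×(2.576 + 0.84)²×10.7²/9.5² = 29.6 → n = 30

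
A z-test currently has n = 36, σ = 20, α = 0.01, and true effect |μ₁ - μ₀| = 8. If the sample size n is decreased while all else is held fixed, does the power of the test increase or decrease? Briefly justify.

Power decreases: a smaller n inflates the standard error σ/√n, pulling the sampling distribution under H₁ back toward the critical value.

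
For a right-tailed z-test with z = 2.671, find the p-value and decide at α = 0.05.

p = P(Z > 2.671) = 1 - Φ(2.671) ≈ 0.0038. Since p < 0.05, reject H₀ (significant) at α = 0.05.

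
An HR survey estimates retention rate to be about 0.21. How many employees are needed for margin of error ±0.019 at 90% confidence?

n = z²p(1-p)/E² = 1.645²×0.21×0.79/0.019² = 1243.6 → n = 1244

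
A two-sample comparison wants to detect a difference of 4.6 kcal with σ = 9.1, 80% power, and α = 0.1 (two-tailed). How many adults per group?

n per group = 2(z_α/2 + z_β)²σ²/d² = 2×(1.645 + 0.84)²×9.1²/4.6² = 48.3 → n = 49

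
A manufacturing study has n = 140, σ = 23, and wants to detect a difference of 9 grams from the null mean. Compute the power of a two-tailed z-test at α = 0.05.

SE = σ/√n = 23/√140 = 1.944. Non-centrality λ = d/SE = 9/1.944 = 4.63. Power ≈ Φ(λ - z_{α/2}) = Φ(4.63 - 1.96) = Φ(2.67) = 0.996.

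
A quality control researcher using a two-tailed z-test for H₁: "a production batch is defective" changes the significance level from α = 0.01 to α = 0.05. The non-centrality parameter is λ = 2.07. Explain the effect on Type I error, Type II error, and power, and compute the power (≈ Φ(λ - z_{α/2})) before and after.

Increasing α from 0.01 to 0.05:
• Type I error rate increases (α is the Type I rate by definition).
• Critical value moves from z_{α/2} = 2.576 to 1.96, so power = Φ(λ - z_{α/2}) goes from Φ(2.07 - 2.576) = 0.306 to Φ(2.07 - 1.96) = 0.544.
• Type II error rate β = 1 - power therefore decreases (0.694 → 0.456).
Appropriate when false negatives are costly — here, shipping a defective batch — faulty products reach customers.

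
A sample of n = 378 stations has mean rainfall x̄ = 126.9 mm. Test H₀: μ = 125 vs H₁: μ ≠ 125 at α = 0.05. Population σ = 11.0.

z = (x̄ - μ₀)/(σ/√n) = (126.9 - 125)/(11.0/√378) = 3.358. Critical value: ±1.96. Since |3.358| > 1.96, Reject H₀.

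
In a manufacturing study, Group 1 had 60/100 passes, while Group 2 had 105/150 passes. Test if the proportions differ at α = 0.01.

p̂₁ = 0.6, p̂₂ = 0.7, pooled p̂ = 0.66. z = -1.635. Critical: ±2.576. Fail to reject H₀.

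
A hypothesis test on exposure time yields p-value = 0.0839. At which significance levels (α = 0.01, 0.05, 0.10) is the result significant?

p = 0.0839. Significant at: α = 0.1.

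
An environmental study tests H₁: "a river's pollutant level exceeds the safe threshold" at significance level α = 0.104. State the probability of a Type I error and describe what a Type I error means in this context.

P(Type I error) = α = 0.104. A Type I error is rejecting H₀ when H₀ is actually true (false positive) — here, concluding that a river's pollutant level exceeds the safe threshold when in fact this is not the case. Consequence: shutting down a compliant factory unnecessarily.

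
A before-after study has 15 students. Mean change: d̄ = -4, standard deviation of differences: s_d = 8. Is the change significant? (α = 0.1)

t = d̄/(s_d/√n) = -4/(8/√15) = -1.936. df = 14, critical t = ±1.761. Reject H₀.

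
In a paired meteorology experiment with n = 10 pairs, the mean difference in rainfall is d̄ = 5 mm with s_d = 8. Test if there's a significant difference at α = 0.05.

t = d̄/(s_d/√n) = 5/(8/√10) = 1.976. df = 9, critical t = ±2.262. Fail to reject H₀.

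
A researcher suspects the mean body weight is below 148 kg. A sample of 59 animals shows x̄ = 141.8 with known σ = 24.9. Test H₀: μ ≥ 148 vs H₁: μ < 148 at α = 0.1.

z = -1.913. Critical value: -1.28. Reject H₀.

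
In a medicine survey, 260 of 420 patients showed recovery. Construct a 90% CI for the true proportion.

p̂ = 0.619. CI = p̂ ± z*√(p̂(1-p̂)/n) = (0.58, 0.658)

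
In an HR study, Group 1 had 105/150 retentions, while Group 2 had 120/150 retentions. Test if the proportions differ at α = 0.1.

p̂₁ = 0.7, p̂₂ = 0.8, pooled p̂ = 0.75. z = -2.0. Critical: ±1.645. Reject H₀.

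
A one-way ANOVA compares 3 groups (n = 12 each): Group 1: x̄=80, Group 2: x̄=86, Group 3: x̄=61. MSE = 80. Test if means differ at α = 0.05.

Grand mean = 75.67. SS_between = 4088.0, MS_between = 2044.0. F = 25.55, F_crit ≈ 3.285. Reject H₀.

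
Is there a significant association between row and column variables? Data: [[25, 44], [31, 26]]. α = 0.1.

χ² = 4.166. df = 1, critical = 2.706. Reject H₀. Variables are dependent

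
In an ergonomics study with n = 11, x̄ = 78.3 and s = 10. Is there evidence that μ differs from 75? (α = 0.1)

t = (x̄ - μ₀)/(s/√n) = (78.3 - 75)/(10/√11) = 1.094. df = 10, critical t = ±1.812. Fail to reject H₀.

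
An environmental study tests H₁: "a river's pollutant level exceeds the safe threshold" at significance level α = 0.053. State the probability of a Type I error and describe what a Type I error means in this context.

P(Type I error) = α = 0.053. A Type I error is rejecting H₀ when H₀ is actually true (false positive) — here, concluding that a river's pollutant level exceeds the safe threshold when in fact this is not the case. Consequence: shutting down a compliant factory unnecessarily.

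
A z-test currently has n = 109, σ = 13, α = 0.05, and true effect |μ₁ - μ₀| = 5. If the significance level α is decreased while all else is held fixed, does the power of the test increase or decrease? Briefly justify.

Power decreases: a smaller α raises the critical value, so less of the H₁ sampling distribution falls in the rejection region.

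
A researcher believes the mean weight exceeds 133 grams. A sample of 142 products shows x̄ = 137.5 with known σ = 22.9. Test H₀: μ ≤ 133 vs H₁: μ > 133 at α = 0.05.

z = 2.342. Critical value: 1.645. Reject H₀.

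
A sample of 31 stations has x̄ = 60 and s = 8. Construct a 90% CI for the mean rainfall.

CI = x̄ ± t*(s/√n) = 60 ± 1.697(8/√31) = (57.56, 62.44)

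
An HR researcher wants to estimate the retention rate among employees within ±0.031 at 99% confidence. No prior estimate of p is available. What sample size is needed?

Conservative approach: use p = 0.5 (maximizes p(1-p) = 0.25). n = z²(0.25)/E² = 2.576²×0.25/0.031² = 1726.3 → n = 1727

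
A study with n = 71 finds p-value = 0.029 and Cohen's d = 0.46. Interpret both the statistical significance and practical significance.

Statistically significant (p = 0.029 < 0.05). Cohen's d = 0.46 indicates a small effect size. Both statistical and practical significance should be considered.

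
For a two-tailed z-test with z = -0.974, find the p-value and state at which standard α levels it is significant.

p = 2·P(Z > |-0.974|) = 2·(1 - Φ(0.974)) ≈ 0.3301. Not significant at any standard level.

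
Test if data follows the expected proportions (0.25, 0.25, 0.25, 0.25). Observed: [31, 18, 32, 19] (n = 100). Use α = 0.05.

Expected: [25.0, 25.0, 25.0, 25.0]. χ² = 6.8. df = 3, critical = 7.815. Fail to reject H₀.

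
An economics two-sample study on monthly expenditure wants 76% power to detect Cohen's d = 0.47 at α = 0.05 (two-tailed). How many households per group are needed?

z_{α/2} = 1.96, z_β = Φ⁻¹(0.76) = 0.706. For small effect (d = 0.47): n per group = 2(z_{α/2} + z_β)²/d² = 2(1.96 + 0.706)²/0.47² = 64.4 → 65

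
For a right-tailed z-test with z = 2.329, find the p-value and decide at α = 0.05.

p = P(Z > 2.329) = 1 - Φ(2.329) ≈ 0.0099. Since p < 0.05, reject H₀ (significant) at α = 0.05.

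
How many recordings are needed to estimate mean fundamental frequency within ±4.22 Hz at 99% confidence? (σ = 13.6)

n = (z*σ/E)² = (2.576×13.6/4.22)² = 68.9 → n = 69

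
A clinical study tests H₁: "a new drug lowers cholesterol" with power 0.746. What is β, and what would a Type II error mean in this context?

β = 1 - power = 1 - 0.746 = 0.254. A Type II error is failing to reject H₀ when H₀ is false (false negative) — here, failing to conclude that a new drug lowers cholesterol when in fact it is true. Consequence: shelving an effective drug — patients miss out on a treatment that would have helped.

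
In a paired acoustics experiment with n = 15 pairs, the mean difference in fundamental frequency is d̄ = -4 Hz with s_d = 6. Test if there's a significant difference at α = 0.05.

t = d̄/(s_d/√n) = -4/(6/√15) = -2.582. df = 14, critical t = ±2.145. Reject H₀.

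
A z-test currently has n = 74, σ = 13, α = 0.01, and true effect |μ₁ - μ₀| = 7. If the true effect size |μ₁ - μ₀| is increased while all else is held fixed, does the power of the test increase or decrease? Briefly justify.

Power increases: a larger true effect increases the non-centrality λ = |μ₁ - μ₀|/(σ/√n).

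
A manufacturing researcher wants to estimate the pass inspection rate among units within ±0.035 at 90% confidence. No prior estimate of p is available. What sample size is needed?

Conservative approach: use p = 0.5 (maximizes p(1-p) = 0.25). n = z²(0.25)/E² = 1.645²×0.25/0.035² = 552.2 → n = 553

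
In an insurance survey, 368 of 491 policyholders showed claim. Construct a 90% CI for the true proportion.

p̂ = 0.749. CI = p̂ ± z*√(p̂(1-p̂)/n) = (0.717, 0.782)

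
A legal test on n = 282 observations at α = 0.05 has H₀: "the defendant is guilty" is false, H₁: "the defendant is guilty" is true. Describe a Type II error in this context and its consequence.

Type II error: failing to reject H₀ when it is false — concluding that the defendant is guilty is not supported when in fact it is. Consequence: acquitting a guilty person.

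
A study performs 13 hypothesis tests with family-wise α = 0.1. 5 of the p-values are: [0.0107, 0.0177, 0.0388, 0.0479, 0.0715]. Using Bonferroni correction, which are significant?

Bonferroni α = 0.1/13 = 0.00769. None of the given p-values are significant.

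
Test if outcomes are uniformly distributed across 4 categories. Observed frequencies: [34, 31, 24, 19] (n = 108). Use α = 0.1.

Expected = 27 each. χ² = Σ(O-E)²/E = 5.111. df = 3, critical value = 6.251. Fail to reject H₀.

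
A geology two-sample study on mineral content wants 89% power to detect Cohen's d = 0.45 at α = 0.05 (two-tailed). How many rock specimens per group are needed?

z_{α/2} = 1.96, z_β = Φ⁻¹(0.89) = 1.227. For small effect (d = 0.45): n per group = 2(z_{α/2} + z_β)²/d² = 2(1.96 + 1.227)²/0.45² = 100.3 → 101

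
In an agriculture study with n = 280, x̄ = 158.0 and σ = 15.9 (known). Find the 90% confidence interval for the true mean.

CI = x̄ ± z*(σ/√n) = 158.0 ± 1.645(15.9/√280) = 158.0 ± 1.56 = (156.44, 159.56)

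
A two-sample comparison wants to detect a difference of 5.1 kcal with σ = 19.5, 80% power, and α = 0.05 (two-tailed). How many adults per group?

n per group = 2(z_α/2 + z_β)²σ²/d² = 2×(1.96 + 0.84)²×19.5²/5.1² = 229.2 → n = 230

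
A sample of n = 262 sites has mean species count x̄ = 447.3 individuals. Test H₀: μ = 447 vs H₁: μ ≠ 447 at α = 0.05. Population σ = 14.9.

z = (x̄ - μ₀)/(σ/√n) = (447.3 - 447)/(14.9/√262) = 0.326. Critical value: ±1.96. Since |0.326| ≤ 1.96, Fail to reject H₀.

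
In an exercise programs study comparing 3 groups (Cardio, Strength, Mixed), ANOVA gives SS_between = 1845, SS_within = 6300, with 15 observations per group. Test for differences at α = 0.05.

df_between = 2, df_within = 42. F = MS_between/MS_within = 922.5/150.0 = 6.15. F_crit ≈ 3.22. Reject H₀. At least one mean differs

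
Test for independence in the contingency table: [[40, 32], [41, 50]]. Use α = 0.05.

χ² = 1.773. df = 1, critical = 3.841. Fail to reject H₀. No evidence of dependence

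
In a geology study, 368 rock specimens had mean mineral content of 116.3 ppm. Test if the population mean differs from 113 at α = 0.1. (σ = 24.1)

z = (x̄ - μ₀)/(σ/√n) = (116.3 - 113)/(24.1/√368) = 2.627. Critical value: ±1.645. Since |2.627| > 1.645, Reject H₀.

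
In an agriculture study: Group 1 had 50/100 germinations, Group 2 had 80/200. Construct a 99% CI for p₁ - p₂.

p̂₁ = 0.5, p̂₂ = 0.4. Difference = 0.1. CI = (-0.057, 0.257)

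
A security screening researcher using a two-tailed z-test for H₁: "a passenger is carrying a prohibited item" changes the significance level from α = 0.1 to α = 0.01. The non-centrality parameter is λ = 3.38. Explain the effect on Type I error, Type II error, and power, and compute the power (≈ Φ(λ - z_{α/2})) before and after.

Decreasing α from 0.1 to 0.01:
• Type I error rate decreases (α is the Type I rate by definition).
• Critical value moves from z_{α/2} = 1.645 to 2.576, so power = Φ(λ - z_{α/2}) goes from Φ(3.38 - 1.645) = 0.959 to Φ(3.38 - 2.576) = 0.789.
• Type II error rate β = 1 - power therefore increases (0.041 → 0.211).
Appropriate when false positives are costly — here, detaining an innocent passenger — delay and inconvenience.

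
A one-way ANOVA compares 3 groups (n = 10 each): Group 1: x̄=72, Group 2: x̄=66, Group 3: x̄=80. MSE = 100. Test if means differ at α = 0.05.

Grand mean = 72.67. SS_between = 986.67, MS_between = 493.33. F = 4.933, F_crit ≈ 3.354. Reject H₀.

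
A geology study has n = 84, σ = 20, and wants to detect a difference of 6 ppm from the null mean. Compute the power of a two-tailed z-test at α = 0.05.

SE = σ/√n = 20/√84 = 2.182. Non-centrality λ = d/SE = 6/2.182 = 2.75. Power ≈ Φ(λ - z_{α/2}) = Φ(2.75 - 1.96) = Φ(0.79) = 0.785.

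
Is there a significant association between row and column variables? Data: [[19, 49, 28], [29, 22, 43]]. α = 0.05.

χ² = 15.501. df = 2, critical = 5.991. Reject H₀. Variables are dependent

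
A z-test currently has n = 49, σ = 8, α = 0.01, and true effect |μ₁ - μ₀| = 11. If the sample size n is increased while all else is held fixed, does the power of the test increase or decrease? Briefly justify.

Power increases: a larger n shrinks the standard error σ/√n, moving the sampling distribution under H₁ further from the critical value.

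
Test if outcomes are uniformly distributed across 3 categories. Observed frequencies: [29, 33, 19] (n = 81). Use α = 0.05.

Expected = 27 each. χ² = Σ(O-E)²/E = 3.852. df = 2, critical value = 5.991. Fail to reject H₀.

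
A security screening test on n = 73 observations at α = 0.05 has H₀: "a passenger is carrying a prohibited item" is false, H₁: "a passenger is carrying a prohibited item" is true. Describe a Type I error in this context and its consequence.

Type I error: rejecting H₀ when it is true — concluding that a passenger is carrying a prohibited item when in fact it is not. Consequence: detaining an innocent passenger — delay and inconvenience.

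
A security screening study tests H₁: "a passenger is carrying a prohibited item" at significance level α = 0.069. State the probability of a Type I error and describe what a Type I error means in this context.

P(Type I error) = α = 0.069. A Type I error is rejecting H₀ when H₀ is actually true (false positive) — here, concluding that a passenger is carrying a prohibited item when in fact this is not the case. Consequence: detaining an innocent passenger — delay and inconvenience.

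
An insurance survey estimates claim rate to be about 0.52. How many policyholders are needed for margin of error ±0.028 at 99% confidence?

n = z²p(1-p)/E² = 2.576²×0.52×0.48/0.028² = 2112.6 → n = 2113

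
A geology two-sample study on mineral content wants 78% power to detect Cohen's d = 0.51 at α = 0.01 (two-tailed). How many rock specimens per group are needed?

z_{α/2} = 2.576, z_β = Φ⁻¹(0.78) = 0.772. For medium effect (d = 0.51): n per group = 2(z_{α/2} + z_β)²/d² = 2(2.576 + 0.772)²/0.51² = 86.2 → 87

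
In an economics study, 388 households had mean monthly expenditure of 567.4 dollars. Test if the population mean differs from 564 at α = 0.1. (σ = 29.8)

z = (x̄ - μ₀)/(σ/√n) = (567.4 - 564)/(29.8/√388) = 2.247. Critical value: ±1.645. Since |2.247| > 1.645, Reject H₀.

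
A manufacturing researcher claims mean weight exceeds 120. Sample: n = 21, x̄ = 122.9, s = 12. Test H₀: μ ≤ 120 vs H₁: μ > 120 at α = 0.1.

t = (122.9 - 120)/(12/√21) = 1.107, df = 20. Critical t = 1.325. Fail to reject H₀.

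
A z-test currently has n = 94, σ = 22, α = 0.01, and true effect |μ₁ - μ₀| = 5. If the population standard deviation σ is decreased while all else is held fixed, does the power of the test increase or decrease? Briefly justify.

Power increases: a smaller σ shrinks the standard error σ/√n, moving the sampling distribution under H₁ further from the critical value.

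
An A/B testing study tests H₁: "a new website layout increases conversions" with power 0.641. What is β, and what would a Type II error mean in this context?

β = 1 - power = 1 - 0.641 = 0.359. A Type II error is failing to reject H₀ when H₀ is false (false negative) — here, failing to conclude that a new website layout increases conversions when in fact it is true. Consequence: discarding a layout that would have improved conversions — lost revenue.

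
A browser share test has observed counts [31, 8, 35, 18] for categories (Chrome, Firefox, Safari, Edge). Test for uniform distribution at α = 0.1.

Expected = 23 each. χ² = Σ(O-E)²/E = 19.913. df = 3, critical value = 6.251. Reject H₀.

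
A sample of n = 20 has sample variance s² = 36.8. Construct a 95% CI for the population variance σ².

df = 19. χ²_{0.025} = 32.852, χ²_{0.975} = 8.907. CI for σ² = ((n-1)s²/χ²_{α/2}, (n-1)s²/χ²_{1-α/2}) = (19·36.8/32.852, 19·36.8/8.907) = (21.28, 78.5)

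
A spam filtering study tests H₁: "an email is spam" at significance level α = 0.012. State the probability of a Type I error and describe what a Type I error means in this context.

P(Type I error) = α = 0.012. A Type I error is rejecting H₀ when H₀ is actually true (false positive) — here, concluding that an email is spam when in fact this is not the case. Consequence: a legitimate email is sent to the spam folder and the user misses it.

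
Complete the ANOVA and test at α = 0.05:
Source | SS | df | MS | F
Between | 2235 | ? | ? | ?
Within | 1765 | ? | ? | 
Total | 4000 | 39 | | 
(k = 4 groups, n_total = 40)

df_between = 3, df_within = 36. MS_between = 745.0, MS_within = 49.03. F = 15.195, F_crit ≈ 2.866. Reject H₀.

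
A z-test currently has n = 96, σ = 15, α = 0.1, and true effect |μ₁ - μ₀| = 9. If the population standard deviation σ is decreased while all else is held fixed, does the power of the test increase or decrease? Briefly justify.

Power increases: a smaller σ shrinks the standard error σ/√n, moving the sampling distribution under H₁ further from the critical value.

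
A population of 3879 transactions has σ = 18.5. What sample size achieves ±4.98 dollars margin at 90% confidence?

Without FPC: n₀ = (1.645×18.5/4.98)² = 37.344. With FPC: n = n₀N/(n₀+N-1) = 37.0 → n = 37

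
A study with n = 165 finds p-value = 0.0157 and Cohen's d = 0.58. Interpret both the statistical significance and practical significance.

Statistically significant (p = 0.0157 < 0.05). Cohen's d = 0.58 indicates a medium effect size. Both statistical and practical significance should be considered.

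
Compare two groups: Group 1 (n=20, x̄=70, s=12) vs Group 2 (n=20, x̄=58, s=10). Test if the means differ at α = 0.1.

Pooled sp = 11.05. t = 3.436, df = 38. Critical t = ±1.686. Reject H₀.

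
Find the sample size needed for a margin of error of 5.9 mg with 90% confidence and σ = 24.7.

n = (z*σ/E)² = (1.645×24.7/5.9)² = 47.4 → n = 48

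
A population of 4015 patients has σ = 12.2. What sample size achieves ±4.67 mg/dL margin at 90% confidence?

Without FPC: n₀ = (1.645×12.2/4.67)² = 18.468. With FPC: n = n₀N/(n₀+N-1) = 18.4 → n = 19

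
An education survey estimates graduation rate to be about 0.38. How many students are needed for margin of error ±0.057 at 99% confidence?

n = z²p(1-p)/E² = 2.576²×0.38×0.62/0.057² = 481.2 → n = 482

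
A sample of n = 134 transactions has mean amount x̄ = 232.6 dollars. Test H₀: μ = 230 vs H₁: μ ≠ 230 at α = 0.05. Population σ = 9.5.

z = (x̄ - μ₀)/(σ/√n) = (232.6 - 230)/(9.5/√134) = 3.168. Critical value: ±1.96. Since |3.168| > 1.96, Reject H₀.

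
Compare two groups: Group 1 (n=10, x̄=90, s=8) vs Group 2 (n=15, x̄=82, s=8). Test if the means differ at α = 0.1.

Pooled sp = 8.0. t = 2.449, df = 23. Critical t = ±1.714. Reject H₀.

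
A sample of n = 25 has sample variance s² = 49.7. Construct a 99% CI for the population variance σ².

df = 24. χ²_{0.005} = 45.559, χ²_{0.995} = 9.886. CI for σ² = ((n-1)s²/χ²_{α/2}, (n-1)s²/χ²_{1-α/2}) = (24·49.7/45.559, 24·49.7/9.886) = (26.18, 120.66)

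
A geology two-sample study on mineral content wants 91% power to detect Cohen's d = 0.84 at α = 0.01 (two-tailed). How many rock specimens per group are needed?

z_{α/2} = 2.576, z_β = Φ⁻¹(0.91) = 1.341. For large effect (d = 0.84): n per group = 2(z_{α/2} + z_β)²/d² = 2(2.576 + 1.341)²/0.84² = 43.5 → 44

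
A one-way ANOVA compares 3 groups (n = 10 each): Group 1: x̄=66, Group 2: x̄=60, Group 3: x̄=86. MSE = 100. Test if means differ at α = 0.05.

Grand mean = 70.67. SS_between = 3706.67, MS_between = 1853.33. F = 18.533, F_crit ≈ 3.354. Reject H₀.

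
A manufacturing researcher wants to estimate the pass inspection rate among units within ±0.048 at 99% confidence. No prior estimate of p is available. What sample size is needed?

Conservative approach: use p = 0.5 (maximizes p(1-p) = 0.25). n = z²(0.25)/E² = 2.576²×0.25/0.048² = 720.03 → n = 721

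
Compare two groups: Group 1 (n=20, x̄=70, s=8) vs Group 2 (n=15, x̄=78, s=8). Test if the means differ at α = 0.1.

Pooled sp = 8.0. t = -2.928, df = 33. Critical t = ±1.692. Reject H₀.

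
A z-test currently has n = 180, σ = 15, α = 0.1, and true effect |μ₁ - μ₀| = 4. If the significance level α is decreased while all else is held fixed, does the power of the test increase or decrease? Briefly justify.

Power decreases: a smaller α raises the critical value, so less of the H₁ sampling distribution falls in the rejection region.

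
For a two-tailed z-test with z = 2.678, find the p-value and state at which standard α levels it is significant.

p = 2·P(Z > |2.678|) = 2·(1 - Φ(2.678)) ≈ 0.0074. Significant at α = 0.1; Significant at α = 0.05; Significant at α = 0.01.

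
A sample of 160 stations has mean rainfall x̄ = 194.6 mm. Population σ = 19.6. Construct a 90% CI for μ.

CI = x̄ ± z*(σ/√n) = 194.6 ± 1.645(19.6/√160) = 194.6 ± 2.55 = (192.05, 197.15)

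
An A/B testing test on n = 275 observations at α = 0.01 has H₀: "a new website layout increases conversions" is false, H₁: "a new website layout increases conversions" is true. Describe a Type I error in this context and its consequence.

Type I error: rejecting H₀ when it is true — concluding that a new website layout increases conversions when in fact it is not. Consequence: rolling out a layout that doesn't actually help — wasted engineering effort.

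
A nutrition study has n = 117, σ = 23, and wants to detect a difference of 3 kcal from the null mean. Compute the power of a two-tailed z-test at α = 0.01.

SE = σ/√n = 23/√117 = 2.126. Non-centrality λ = d/SE = 3/2.126 = 1.411. Power ≈ Φ(λ - z_{α/2}) = Φ(1.411 - 2.576) = Φ(-1.165) = 0.122.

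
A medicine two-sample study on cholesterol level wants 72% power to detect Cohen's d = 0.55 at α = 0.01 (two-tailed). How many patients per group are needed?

z_{α/2} = 2.576, z_β = Φ⁻¹(0.72) = 0.583. For medium effect (d = 0.55): n per group = 2(z_{α/2} + z_β)²/d² = 2(2.576 + 0.583)²/0.55² = 66.0 → 66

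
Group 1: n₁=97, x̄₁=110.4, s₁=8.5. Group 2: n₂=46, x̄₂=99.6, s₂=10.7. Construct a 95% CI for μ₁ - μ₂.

Difference = 10.8. SE = √(8.5²/97 + 10.7²/46) = 1.798. CI = (7.28, 14.32)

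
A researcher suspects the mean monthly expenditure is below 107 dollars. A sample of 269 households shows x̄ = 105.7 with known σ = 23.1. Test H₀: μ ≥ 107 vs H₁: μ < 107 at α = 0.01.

z = -0.923. Critical value: -2.33. Fail to reject H₀.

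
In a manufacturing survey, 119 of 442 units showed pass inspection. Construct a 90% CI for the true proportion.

p̂ = 0.269. CI = p̂ ± z*√(p̂(1-p̂)/n) = (0.235, 0.304)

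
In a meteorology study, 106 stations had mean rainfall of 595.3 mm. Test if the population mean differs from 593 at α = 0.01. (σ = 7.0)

z = (x̄ - μ₀)/(σ/√n) = (595.3 - 593)/(7.0/√106) = 3.383. Critical value: ±2.576. Since |3.383| > 2.576, Reject H₀.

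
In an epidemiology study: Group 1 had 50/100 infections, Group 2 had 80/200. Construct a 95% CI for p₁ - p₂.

p̂₁ = 0.5, p̂₂ = 0.4. Difference = 0.1. CI = (-0.019, 0.219)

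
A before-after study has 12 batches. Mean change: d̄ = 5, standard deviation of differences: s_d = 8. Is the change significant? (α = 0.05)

t = d̄/(s_d/√n) = 5/(8/√12) = 2.165. df = 11, critical t = ±2.201. Fail to reject H₀.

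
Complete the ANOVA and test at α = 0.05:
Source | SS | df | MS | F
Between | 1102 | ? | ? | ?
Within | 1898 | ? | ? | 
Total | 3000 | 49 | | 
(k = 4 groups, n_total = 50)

df_between = 3, df_within = 46. MS_between = 367.33, MS_within = 41.26. F = 8.903, F_crit ≈ 2.807. Reject H₀.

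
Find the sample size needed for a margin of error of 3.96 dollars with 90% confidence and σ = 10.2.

n = (z*σ/E)² = (1.645×10.2/3.96)² = 18.0 → n = 18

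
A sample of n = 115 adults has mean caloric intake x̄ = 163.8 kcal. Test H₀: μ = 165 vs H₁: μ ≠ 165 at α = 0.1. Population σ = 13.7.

z = (x̄ - μ₀)/(σ/√n) = (163.8 - 165)/(13.7/√115) = -0.939. Critical value: ±1.645. Since |-0.939| ≤ 1.645, Fail to reject H₀.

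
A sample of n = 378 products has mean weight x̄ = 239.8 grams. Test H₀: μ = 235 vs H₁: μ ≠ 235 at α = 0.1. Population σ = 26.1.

z = (x̄ - μ₀)/(σ/√n) = (239.8 - 235)/(26.1/√378) = 3.576. Critical value: ±1.645. Since |3.576| > 1.645, Reject H₀.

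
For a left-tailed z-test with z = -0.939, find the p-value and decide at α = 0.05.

p = P(Z < -0.939) = Φ(-0.939) ≈ 0.1739. Since p ≥ 0.05, fail to reject H₀ (not significant) at α = 0.05.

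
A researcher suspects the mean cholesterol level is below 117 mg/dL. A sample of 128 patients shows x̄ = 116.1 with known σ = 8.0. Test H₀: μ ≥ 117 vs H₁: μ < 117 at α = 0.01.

z = -1.273. Critical value: -2.33. Fail to reject H₀.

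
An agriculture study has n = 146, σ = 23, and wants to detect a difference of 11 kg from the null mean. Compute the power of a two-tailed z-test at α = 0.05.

SE = σ/√n = 23/√146 = 1.903. Non-centrality λ = d/SE = 11/1.903 = 5.779. Power ≈ Φ(λ - z_{α/2}) = Φ(5.779 - 1.96) = Φ(3.819) = 1.0.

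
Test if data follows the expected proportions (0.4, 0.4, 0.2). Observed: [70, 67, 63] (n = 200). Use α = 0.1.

Expected: [80.0, 80.0, 40.0]. χ² = 16.587. df = 2, critical = 4.605. Reject H₀.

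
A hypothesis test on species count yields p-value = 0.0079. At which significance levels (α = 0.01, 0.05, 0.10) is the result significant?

p = 0.0079. Significant at: α = 0.01, 0.05, 0.1.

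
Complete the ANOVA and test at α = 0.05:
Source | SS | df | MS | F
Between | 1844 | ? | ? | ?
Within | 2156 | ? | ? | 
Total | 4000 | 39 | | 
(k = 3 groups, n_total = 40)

df_between = 2, df_within = 37. MS_between = 922.0, MS_within = 58.27. F = 15.823, F_crit ≈ 3.252. Reject H₀.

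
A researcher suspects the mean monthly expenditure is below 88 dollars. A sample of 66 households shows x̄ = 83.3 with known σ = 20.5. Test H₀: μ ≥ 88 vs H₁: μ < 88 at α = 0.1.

z = -1.863. Critical value: -1.28. Reject H₀.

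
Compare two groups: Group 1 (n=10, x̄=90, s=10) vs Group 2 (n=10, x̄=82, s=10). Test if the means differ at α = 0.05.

Pooled sp = 10.0. t = 1.789, df = 18. Critical t = ±2.101. Fail to reject H₀.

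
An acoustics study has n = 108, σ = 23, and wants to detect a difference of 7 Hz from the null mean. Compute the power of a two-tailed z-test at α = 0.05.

SE = σ/√n = 23/√108 = 2.213. Non-centrality λ = d/SE = 7/2.213 = 3.163. Power ≈ Φ(λ - z_{α/2}) = Φ(3.163 - 1.96) = Φ(1.203) = 0.885.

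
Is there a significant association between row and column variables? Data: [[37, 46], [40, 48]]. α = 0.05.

χ² = 0.013. df = 1, critical = 3.841. Fail to reject H₀. No evidence of dependence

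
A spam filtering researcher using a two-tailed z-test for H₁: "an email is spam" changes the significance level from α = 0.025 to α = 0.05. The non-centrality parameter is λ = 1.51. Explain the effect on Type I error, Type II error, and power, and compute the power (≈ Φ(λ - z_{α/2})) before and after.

Increasing α from 0.025 to 0.05:
• Type I error rate increases (α is the Type I rate by definition).
• Critical value moves from z_{α/2} = 2.241 to 1.96, so power = Φ(λ - z_{α/2}) goes from Φ(1.51 - 2.241) = 0.232 to Φ(1.51 - 1.96) = 0.326.
• Type II error rate β = 1 - power therefore decreases (0.768 → 0.674).
Appropriate when false negatives are costly — here, a spam email lands in the inbox.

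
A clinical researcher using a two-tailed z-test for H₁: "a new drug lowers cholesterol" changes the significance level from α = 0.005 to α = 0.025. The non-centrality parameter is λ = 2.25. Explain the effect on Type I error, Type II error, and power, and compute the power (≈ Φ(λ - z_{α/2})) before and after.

Increasing α from 0.005 to 0.025:
• Type I error rate increases (α is the Type I rate by definition).
• Critical value moves from z_{α/2} = 2.807 to 2.241, so power = Φ(λ - z_{α/2}) goes from Φ(2.25 - 2.807) = 0.289 to Φ(2.25 - 2.241) = 0.504.
• Type II error rate β = 1 - power therefore decreases (0.711 → 0.496).
Appropriate when false negatives are costly — here, shelving an effective drug — patients miss out on a treatment that would have helped.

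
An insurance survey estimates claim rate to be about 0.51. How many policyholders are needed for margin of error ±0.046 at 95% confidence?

n = z²p(1-p)/E² = 1.96²×0.51×0.49/0.046² = 453.7 → n = 454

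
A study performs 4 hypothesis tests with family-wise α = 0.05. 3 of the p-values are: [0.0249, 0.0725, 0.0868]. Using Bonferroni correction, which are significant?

Bonferroni α = 0.05/4 = 0.0125. None of the given p-values are significant.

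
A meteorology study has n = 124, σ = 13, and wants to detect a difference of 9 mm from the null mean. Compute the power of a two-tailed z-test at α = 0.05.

SE = σ/√n = 13/√124 = 1.167. Non-centrality λ = d/SE = 9/1.167 = 7.709. Power ≈ Φ(λ - z_{α/2}) = Φ(7.709 - 1.96) = Φ(5.749) = 1.0.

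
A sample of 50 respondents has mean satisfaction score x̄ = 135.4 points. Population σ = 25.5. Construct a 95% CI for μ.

CI = x̄ ± z*(σ/√n) = 135.4 ± 1.96(25.5/√50) = 135.4 ± 7.07 = (128.33, 142.47)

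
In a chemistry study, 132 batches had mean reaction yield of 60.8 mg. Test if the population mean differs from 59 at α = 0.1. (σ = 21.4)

z = (x̄ - μ₀)/(σ/√n) = (60.8 - 59)/(21.4/√132) = 0.966. Critical value: ±1.645. Since |0.966| ≤ 1.645, Fail to reject H₀.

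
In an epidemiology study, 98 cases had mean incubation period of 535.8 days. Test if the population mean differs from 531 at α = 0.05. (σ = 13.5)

z = (x̄ - μ₀)/(σ/√n) = (535.8 - 531)/(13.5/√98) = 3.52. Critical value: ±1.96. Since |3.52| > 1.96, Reject H₀.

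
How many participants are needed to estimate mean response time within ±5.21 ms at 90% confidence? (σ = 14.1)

n = (z*σ/E)² = (1.645×14.1/5.21)² = 19.8 → n = 20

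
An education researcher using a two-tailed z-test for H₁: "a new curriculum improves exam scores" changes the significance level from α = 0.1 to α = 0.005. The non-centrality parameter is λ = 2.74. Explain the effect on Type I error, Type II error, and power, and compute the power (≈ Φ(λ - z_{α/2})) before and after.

Decreasing α from 0.1 to 0.005:
• Type I error rate decreases (α is the Type I rate by definition).
• Critical value moves from z_{α/2} = 1.645 to 2.807, so power = Φ(λ - z_{α/2}) goes from Φ(2.74 - 1.645) = 0.863 to Φ(2.74 - 2.807) = 0.473.
• Type II error rate β = 1 - power therefore increases (0.137 → 0.527).
Appropriate when false positives are costly — here, adopting a curriculum that gives no real benefit — disruption for nothing.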